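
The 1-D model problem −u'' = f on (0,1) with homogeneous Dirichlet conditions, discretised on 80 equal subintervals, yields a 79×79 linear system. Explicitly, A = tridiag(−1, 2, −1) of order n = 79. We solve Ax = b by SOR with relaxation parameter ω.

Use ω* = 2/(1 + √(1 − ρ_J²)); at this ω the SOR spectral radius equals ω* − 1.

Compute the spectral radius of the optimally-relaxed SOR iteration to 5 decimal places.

½·tridiag(1,0,1) at n=79: λ_k = cos(kπ/80); max |λ| at k=1 ⇒ ρ_J = cos(π/80) ≈ 0.99923.
root = sin(π/80) = 0.039260  (since 1−cos² = sin²).
ω* = 2/(1 + 0.039260) = 2/1.039260 = 1.92445.
ρ(B_{ω*}) = ω*−1 = 0.92445

ρ_SOR = 0.92445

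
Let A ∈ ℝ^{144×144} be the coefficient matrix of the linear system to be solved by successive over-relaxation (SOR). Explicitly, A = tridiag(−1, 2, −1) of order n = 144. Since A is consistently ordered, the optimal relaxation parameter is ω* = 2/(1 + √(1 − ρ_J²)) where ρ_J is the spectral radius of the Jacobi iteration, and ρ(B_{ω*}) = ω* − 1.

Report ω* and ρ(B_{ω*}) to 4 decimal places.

ω* = 1.9576, ρ_SOR = 0.9576

B_J for the 144×144 system has eigenvalues cos(kπ/145); ρ_J = cos(π/145) = 0.9998.
1 − cos²(π/145) = sin²(π/145) ⇒ √(1−ρ_J²) = sin(π/145) = 0.02166.
ω* = 2/(1 + 0.02166) = 2/1.02166 = 1.9576.
[ρ_SOR] ω* − 1 = 0.9576.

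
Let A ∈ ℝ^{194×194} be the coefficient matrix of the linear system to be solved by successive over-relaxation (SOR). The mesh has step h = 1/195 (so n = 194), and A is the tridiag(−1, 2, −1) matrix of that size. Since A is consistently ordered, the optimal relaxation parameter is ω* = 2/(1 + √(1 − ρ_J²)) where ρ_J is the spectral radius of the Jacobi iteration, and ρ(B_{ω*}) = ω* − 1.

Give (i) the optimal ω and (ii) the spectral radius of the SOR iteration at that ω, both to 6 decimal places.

ω* = 1.968291, ρ_SOR = 0.968291

ρ_J = max_k |cos(kπ/195)| = cos(π/195) = 0.999870
√(1 − cos²(π/195)) = sin(π/195) ≈ 0.0161100.
ω* = 2 / (1 + 0.0161100) = 2 / 1.0161100 ≈ 1.968291.
ρ(B_{ω*}) = ω*−1 = 0.968291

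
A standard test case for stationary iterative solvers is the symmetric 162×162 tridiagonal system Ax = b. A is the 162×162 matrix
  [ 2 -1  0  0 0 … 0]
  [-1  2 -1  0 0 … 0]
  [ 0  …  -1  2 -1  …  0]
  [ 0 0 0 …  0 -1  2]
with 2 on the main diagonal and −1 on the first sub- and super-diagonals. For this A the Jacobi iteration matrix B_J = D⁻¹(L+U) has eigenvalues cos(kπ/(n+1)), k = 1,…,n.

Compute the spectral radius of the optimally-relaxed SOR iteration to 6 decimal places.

ρ_SOR = 0.962184

n=162: λ(B_J) = 1 − λ(A)/2 = cos(kπ/163); k=1 gives ρ_J = 0.999814.
1 − cos²(π/163) = sin²(π/163) ⇒ √(1−ρ_J²) = sin(π/163) = 0.0192724.
ω* = 2/(1+0.0192724) = 1.962184
and ρ(B_{ω*}) = 1.962184 − 1 = 0.962184.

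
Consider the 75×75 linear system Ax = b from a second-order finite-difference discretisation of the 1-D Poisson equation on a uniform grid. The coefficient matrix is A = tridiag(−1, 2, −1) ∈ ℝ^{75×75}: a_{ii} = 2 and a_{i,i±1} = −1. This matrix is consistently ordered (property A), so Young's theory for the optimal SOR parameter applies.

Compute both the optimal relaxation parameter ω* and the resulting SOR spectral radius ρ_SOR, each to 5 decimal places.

spectrum of D⁻¹(L+U) = {cos(kπ/76) : 1≤k≤75}; ρ_J = cos(π/76) = 0.99915.
√(1−ρ_J²) = |sin(π/76)| = 0.041325
ω* = 2/(1+0.041325) = 1.92063
ρ(B_{ω*}) = ω*−1 = 0.92063

ω* = 1.92063, ρ_SOR = 0.92063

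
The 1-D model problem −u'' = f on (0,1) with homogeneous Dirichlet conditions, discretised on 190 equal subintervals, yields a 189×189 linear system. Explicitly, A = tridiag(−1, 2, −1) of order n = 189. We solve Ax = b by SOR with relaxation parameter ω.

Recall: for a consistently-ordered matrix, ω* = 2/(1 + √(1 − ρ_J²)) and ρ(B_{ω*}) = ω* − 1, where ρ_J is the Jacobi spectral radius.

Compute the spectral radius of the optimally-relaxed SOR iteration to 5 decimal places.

ρ_J = max_k |cos(kπ/190)| = cos(π/190) = 0.99986
√(1−ρ_J²) = |sin(π/190)| = 0.016534
Then 2/(1+√(1−ρ_J²)) = 2/(1+0.016534); ω* = 2/1.016534 = 1.96747.
[ρ_SOR] ω* − 1 = 0.96747.

ρ_SOR = 0.96747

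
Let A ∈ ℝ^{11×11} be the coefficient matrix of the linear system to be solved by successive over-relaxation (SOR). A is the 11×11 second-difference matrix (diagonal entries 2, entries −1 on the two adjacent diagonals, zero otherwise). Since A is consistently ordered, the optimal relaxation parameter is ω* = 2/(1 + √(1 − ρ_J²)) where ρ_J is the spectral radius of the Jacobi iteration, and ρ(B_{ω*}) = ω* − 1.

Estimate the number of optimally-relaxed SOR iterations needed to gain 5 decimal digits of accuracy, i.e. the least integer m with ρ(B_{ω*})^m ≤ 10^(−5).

n=11: λ(B_J) = 1 − λ(A)/2 = cos(kπ/12); k=1 gives ρ_J = 0.9659258.
1 − cos²(π/12) = sin²(π/12) ⇒ √(1−ρ_J²) = sin(π/12) = 0.2588190.
Young: ω* = 2/(1+√(1−ρ_J²)) = 2/(1+0.2588190) = 2/1.2588190 = 1.5887908.
At ω = 1.5887908 every |λ(B_ω)| = ω−1, so ρ_SOR = 0.5887908.
5·ln10 = 11.5129; −ln(0.5887908) = 0.529684; m = ⌈11.5129/0.529684⌉ = ⌈21.735⌉ = 22.

m = 22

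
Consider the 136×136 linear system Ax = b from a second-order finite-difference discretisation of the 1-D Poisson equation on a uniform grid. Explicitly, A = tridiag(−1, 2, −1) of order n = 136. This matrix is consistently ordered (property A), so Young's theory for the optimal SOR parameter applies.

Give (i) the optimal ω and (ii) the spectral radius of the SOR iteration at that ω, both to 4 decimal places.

½·tridiag(1,0,1) at n=136: λ_k = cos(kπ/137); max |λ| at k=1 ⇒ ρ_J = cos(π/137) ≈ 0.9997.
root = sin(π/137) = 0.02293  (since 1−cos² = sin²).
Then 2/(1+√(1−ρ_J²)) = 2/(1+0.02293); ω* = 2/1.02293 = 1.9552.
At ω = 1.9552 every |λ(B_ω)| = ω−1, so ρ_SOR = 0.9552.

ω* = 1.9552, ρ_SOR = 0.9552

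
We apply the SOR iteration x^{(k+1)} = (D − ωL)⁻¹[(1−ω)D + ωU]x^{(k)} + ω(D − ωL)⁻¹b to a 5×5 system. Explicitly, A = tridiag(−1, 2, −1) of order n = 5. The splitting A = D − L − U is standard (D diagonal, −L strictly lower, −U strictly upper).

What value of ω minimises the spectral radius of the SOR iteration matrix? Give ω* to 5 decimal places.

ω* = 1.33333

spectrum of D⁻¹(L+U) = {cos(kπ/6) : 1≤k≤5}; ρ_J = cos(π/6) = 0.86603.
√(1−ρ_J²) simplifies to sin(π/6) = 0.500000.
[ω*] 2 ÷ (1 + 0.500000) = 2 ÷ 1.500000 = 1.33333.
ρ(B_{ω*}) = ω*−1 = 0.33333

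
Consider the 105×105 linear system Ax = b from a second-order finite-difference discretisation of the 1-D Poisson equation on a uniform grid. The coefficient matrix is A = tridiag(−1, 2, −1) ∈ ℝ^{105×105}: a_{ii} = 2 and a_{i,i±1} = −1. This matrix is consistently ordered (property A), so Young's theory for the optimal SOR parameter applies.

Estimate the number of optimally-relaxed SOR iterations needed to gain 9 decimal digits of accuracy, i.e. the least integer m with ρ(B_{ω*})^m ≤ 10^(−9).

½·tridiag(1,0,1) at n=105: λ_k = cos(kπ/106); max |λ| at k=1 ⇒ ρ_J = cos(π/106) ≈ 0.9995608.
1 − cos²(π/106) = sin²(π/106) ⇒ √(1−ρ_J²) = sin(π/106) = 0.0296333.
Then 2/(1+√(1−ρ_J²)) = 2/(1+0.0296333); ω* = 2/1.0296333 = 1.9424391.
ρ_SOR = ω* − 1 = 1.9424391 − 1 = 0.9424391.
Need (0.9424391)^m ≤ 10^(−9): m ≥ 9·ln10/|ln 0.9424391| = 20.7233/0.059284 = 349.560 ⇒ m = 350.

m = 350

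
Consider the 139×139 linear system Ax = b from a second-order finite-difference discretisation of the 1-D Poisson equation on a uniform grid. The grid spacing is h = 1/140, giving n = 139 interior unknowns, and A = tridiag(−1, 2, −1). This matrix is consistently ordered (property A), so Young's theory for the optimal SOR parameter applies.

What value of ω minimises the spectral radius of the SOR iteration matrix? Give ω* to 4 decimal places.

[ρ_J] n=139: ρ(B_J) = cos(π/(n+1)) = cos(π/140) = 0.9997.
√(1−ρ_J²) = |sin(π/140)| = 0.02244
ω* = 2/(1 + 0.02244) = 2/1.02244 = 1.9561.
ρ_SOR = ω* − 1 = 1.9561 − 1 = 0.9561.

ω* = 1.9561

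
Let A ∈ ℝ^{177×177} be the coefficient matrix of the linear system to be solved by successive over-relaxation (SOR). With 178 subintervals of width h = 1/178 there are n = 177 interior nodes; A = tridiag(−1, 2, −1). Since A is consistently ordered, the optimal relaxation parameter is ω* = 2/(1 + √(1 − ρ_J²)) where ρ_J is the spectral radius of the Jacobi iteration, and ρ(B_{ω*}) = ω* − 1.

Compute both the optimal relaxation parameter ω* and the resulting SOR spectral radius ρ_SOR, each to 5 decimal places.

ω* = 1.96532, ρ_SOR = 0.96532

With n=177, ρ(Jacobi) = cos(π/178) = 0.99984.
√(1 − cos²(π/178)) = sin(π/178) ≈ 0.017648.
ω* = 2/(1 + 0.017648) = 2/1.017648 = 1.96532.
At ω = 1.96532 every |λ(B_ω)| = ω−1, so ρ_SOR = 0.96532.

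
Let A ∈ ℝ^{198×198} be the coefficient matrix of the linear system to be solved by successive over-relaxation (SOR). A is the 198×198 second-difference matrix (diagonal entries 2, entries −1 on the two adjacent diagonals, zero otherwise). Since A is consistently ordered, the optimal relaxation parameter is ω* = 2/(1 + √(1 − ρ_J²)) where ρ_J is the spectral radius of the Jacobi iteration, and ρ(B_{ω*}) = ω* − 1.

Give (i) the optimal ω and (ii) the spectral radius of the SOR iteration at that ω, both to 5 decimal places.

ρ_J = max_k |cos(kπ/199)| = cos(π/199) = 0.99988
√(1 − cos²(π/199)) = sin(π/199) ≈ 0.015786.
Young: ω* = 2/(1+√(1−ρ_J²)) = 2/(1+0.015786) = 2/1.015786 = 1.96892.
[ρ_SOR] ω* − 1 = 0.96892.

ω* = 1.96892, ρ_SOR = 0.96892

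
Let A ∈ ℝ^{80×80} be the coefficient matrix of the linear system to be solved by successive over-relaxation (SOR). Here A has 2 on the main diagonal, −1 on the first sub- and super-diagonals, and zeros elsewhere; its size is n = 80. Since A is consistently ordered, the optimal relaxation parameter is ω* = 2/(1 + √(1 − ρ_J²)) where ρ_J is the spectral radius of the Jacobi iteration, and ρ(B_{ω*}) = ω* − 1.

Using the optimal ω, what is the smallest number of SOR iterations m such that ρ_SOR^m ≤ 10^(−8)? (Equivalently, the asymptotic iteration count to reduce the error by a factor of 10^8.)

B_J for the 80×80 system has eigenvalues cos(kπ/81); ρ_J = cos(π/81) = 0.9992480.
√(1−ρ_J²) simplifies to sin(π/81) = 0.0387754.
ω* = 2 / (1 + 0.0387754) = 2 / 1.0387754 ≈ 1.9253440.
and ρ(B_{ω*}) = 1.9253440 − 1 = 0.9253440.
For 8 digits: m = 8·ln10 / (−ln 0.9253440) = 18.4207/0.0775897 = 237.412; round up → m = 238.

m = 238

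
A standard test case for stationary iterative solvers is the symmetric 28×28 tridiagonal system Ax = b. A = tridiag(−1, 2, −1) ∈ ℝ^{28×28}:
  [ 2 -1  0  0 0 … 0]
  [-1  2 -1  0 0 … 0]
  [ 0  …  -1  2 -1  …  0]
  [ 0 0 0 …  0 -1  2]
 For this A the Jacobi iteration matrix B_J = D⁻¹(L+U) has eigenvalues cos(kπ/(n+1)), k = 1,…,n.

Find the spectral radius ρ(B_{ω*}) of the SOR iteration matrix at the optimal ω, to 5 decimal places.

ρ_SOR = 0.80486

With n=28, ρ(Jacobi) = cos(π/29) = 0.99414.
√(1 − cos²(π/29)) = sin(π/29) ≈ 0.108119.
[ω*] 2 ÷ (1 + 0.108119) = 2 ÷ 1.108119 = 1.80486.
At ω = 1.80486 every |λ(B_ω)| = ω−1, so ρ_SOR = 0.80486.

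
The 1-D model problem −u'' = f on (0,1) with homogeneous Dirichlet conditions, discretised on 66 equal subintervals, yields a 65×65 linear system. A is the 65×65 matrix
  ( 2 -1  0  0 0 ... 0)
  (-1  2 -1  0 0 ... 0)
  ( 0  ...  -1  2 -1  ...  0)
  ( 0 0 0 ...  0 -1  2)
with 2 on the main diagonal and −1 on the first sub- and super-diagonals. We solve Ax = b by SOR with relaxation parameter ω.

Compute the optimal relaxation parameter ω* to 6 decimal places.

ρ_J = max_k |cos(kπ/66)| = cos(π/66) = 0.998867
√(1−ρ_J²) = |sin(π/66)| = 0.0475819
So ω* = 2/1.0475819 = 1.909159 (Young).
and ρ(B_{ω*}) = 1.909159 − 1 = 0.909159.

ω* = 1.909159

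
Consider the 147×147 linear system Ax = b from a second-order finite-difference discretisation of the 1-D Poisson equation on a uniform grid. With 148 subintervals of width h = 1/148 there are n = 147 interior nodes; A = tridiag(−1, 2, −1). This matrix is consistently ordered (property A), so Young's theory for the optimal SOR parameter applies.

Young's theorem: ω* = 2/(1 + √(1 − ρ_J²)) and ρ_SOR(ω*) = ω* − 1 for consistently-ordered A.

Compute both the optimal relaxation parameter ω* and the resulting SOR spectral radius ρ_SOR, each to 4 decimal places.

ω* = 1.9584, ρ_SOR = 0.9584

B_J for the 147×147 system has eigenvalues cos(kπ/148); ρ_J = cos(π/148) = 0.9998.
√(1−ρ_J²) = |sin(π/148)| = 0.02123
ω* = 2 / (1 + 0.02123) = 2 / 1.02123 ≈ 1.9584.
ρ_SOR = ω* − 1 ≈ 0.9584.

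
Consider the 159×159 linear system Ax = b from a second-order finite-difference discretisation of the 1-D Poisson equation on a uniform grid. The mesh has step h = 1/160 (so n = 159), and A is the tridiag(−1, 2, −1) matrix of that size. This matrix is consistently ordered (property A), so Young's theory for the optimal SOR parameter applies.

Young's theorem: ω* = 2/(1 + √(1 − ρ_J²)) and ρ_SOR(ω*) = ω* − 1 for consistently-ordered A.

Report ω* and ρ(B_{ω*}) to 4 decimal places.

ω* = 1.9615, ρ_SOR = 0.9615

spectrum of D⁻¹(L+U) = {cos(kπ/160) : 1≤k≤159}; ρ_J = cos(π/160) = 0.9998.
root = sin(π/160) = 0.01963  (since 1−cos² = sin²).
So ω* = 2/1.01963 = 1.9615 (Young).
and ρ(B_{ω*}) = 1.9615 − 1 = 0.9615.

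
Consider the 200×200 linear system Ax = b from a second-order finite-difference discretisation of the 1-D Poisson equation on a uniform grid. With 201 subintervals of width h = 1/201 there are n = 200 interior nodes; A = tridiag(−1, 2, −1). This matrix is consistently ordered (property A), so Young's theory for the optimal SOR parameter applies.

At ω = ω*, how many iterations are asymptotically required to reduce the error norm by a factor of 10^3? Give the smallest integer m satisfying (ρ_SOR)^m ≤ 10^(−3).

ρ_J = max_k |cos(kπ/201)| = cos(π/201) = 0.9998779
√(1 − cos²(π/201)) = sin(π/201) ≈ 0.0156292.
So ω* = 2/1.0156292 = 1.9692226 (Young).
[ρ_SOR] ω* − 1 = 0.9692226.
For 3 digits: m = 3·ln10 / (−ln 0.9692226) = 6.90776/0.031261 = 220.971; round up → m = 221.

m = 221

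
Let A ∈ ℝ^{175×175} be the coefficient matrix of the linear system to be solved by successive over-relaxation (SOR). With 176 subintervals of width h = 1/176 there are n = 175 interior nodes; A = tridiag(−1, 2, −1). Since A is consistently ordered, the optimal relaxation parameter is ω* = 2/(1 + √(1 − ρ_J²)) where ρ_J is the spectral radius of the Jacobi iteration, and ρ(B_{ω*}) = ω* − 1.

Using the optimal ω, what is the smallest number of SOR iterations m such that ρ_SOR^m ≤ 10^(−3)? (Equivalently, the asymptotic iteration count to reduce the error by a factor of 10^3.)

n=175: λ(B_J) = 1 − λ(A)/2 = cos(kπ/176); k=1 gives ρ_J = 0.9998407.
1 − cos²(π/176) = sin²(π/176) ⇒ √(1−ρ_J²) = sin(π/176) = 0.0178490.
So ω* = 2/1.0178490 = 1.9649280 (Young).
ρ(B_{ω*}) = ω*−1 = 0.9649280
ρ_SOR^m ≤ 10^(−3) ⇔ m ≥ 3·ln10/(−ln 0.9649280) = 6.90776/0.0357018 = 193.485; m = ⌈193.485⌉ = 194.

m = 194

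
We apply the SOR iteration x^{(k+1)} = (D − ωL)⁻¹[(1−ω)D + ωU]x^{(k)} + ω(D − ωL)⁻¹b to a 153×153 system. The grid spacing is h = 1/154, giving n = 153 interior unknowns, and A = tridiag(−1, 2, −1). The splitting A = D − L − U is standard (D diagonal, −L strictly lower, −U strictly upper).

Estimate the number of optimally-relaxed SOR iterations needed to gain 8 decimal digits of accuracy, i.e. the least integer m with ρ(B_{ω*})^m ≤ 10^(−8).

ρ_J = max_k |cos(kπ/154)| = cos(π/154) = 0.9997919
√(1−ρ_J²) = |sin(π/154)| = 0.0203985
Young: ω* = 2/(1+√(1−ρ_J²)) = 2/(1+0.0203985) = 2/1.0203985 = 1.9600186.
[ρ_SOR] ω* − 1 = 0.9600186.
For 8 digits: m = 8·ln10 / (−ln 0.9600186) = 18.4207/0.0408026 = 451.459; round up → m = 452.

m = 452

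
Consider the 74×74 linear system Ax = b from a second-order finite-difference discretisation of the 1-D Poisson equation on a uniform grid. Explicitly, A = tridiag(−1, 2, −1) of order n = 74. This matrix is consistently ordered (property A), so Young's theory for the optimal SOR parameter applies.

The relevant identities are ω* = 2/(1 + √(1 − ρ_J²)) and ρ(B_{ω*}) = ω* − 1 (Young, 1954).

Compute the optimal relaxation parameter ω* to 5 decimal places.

ω* = 1.91961

With n=74, ρ(Jacobi) = cos(π/75) = 0.99912.
√(1 − cos²(π/75)) = sin(π/75) ≈ 0.041876.
Then 2/(1+√(1−ρ_J²)) = 2/(1+0.041876); ω* = 2/1.041876 = 1.91961.
[ρ_SOR] ω* − 1 = 0.91961.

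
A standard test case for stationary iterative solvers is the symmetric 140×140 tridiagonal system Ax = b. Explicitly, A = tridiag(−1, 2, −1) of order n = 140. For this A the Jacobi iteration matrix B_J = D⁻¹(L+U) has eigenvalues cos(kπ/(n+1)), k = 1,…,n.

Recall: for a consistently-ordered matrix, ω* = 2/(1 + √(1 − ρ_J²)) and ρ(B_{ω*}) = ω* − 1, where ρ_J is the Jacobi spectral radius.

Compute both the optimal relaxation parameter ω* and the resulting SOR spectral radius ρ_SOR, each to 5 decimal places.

ω* = 1.95641, ρ_SOR = 0.95641

With n=140, ρ(Jacobi) = cos(π/141) = 0.99975.
√(1−ρ_J²) simplifies to sin(π/141) = 0.022279.
ω* = 2 / (1 + 0.022279) = 2 / 1.022279 ≈ 1.95641.
[ρ_SOR] ω* − 1 = 0.95641.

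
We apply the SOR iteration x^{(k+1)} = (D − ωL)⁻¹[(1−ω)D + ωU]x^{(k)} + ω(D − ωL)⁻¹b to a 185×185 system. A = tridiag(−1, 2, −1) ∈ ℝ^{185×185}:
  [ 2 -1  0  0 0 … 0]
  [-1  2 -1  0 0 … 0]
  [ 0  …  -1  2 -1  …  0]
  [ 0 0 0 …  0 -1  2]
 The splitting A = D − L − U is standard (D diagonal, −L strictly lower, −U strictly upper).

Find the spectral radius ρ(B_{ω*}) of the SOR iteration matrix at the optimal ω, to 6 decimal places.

With n=185, ρ(Jacobi) = cos(π/186) = 0.999857.
root = sin(π/186) = 0.0168895  (since 1−cos² = sin²).
Young: ω* = 2/(1+√(1−ρ_J²)) = 2/(1+0.0168895) = 2/1.0168895 = 1.966782.
Hence ρ(B_{ω*}) = 1.966782 − 1 = 0.966782.

ρ_SOR = 0.966782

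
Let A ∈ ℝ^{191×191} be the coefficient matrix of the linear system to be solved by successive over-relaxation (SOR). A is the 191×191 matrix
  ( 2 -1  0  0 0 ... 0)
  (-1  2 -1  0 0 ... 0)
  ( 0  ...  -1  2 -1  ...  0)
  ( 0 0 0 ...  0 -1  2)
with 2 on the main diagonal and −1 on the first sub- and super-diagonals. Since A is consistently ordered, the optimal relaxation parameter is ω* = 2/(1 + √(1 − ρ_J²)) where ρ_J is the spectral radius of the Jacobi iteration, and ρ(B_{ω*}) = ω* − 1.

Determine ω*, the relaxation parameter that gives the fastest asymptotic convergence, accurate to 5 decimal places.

ω* = 1.96780

With n=191, ρ(Jacobi) = cos(π/192) = 0.99987.
root = sin(π/192) = 0.016362  (since 1−cos² = sin²).
ω* = 2/(1+0.016362) = 1.96780
Hence ρ(B_{ω*}) = 1.96780 − 1 = 0.96780.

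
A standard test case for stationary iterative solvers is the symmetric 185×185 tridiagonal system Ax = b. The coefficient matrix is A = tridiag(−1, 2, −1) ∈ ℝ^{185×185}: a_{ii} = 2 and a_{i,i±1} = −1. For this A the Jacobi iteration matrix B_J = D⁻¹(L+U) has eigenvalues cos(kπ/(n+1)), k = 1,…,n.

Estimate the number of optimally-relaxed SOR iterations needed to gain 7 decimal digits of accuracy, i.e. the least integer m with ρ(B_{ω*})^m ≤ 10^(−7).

½·tridiag(1,0,1) at n=185: λ_k = cos(kπ/186); max |λ| at k=1 ⇒ ρ_J = cos(π/186) ≈ 0.9998574.
√(1−ρ_J²) = |sin(π/186)| = 0.0168895
ω* = 2 / (1 + 0.0168895) = 2 / 1.0168895 ≈ 1.9667820.
ρ(B_{ω*}) = ω*−1 = 0.9667820
Need (0.9667820)^m ≤ 10^(−7): m ≥ 7·ln10/|ln 0.9667820| = 16.1181/0.0337822 = 477.118 ⇒ m = 478.

m = 478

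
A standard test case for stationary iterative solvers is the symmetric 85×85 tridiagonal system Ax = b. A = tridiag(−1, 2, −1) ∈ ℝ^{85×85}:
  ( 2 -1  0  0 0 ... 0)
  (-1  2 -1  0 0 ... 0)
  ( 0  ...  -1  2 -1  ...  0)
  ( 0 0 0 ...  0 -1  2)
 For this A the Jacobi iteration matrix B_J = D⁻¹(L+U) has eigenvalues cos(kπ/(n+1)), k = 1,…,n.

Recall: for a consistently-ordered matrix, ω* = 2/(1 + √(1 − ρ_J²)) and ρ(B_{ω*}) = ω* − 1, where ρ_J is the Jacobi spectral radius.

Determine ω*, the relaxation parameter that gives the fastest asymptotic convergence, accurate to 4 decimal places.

B_J for the 85×85 system has eigenvalues cos(kπ/86); ρ_J = cos(π/86) = 0.9993.
√(1 − cos²(π/86)) = sin(π/86) ≈ 0.03652.
ω* = 2 / (1 + 0.03652) = 2 / 1.03652 ≈ 1.9295.
ρ_SOR = ω* − 1 = 1.9295 − 1 = 0.9295.

ω* = 1.9295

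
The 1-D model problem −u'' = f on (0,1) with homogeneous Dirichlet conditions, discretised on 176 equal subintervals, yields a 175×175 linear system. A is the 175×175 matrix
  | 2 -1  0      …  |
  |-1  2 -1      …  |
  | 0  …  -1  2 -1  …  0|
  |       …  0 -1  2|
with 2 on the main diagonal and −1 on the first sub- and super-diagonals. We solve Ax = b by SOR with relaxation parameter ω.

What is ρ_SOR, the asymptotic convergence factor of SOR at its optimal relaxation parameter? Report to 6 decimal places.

spectrum of D⁻¹(L+U) = {cos(kπ/176) : 1≤k≤175}; ρ_J = cos(π/176) = 0.999841.
√(1 − cos²(π/176)) = sin(π/176) ≈ 0.0178490.
[ω*] 2 ÷ (1 + 0.0178490) = 2 ÷ 1.0178490 = 1.964928.
ρ(B_{ω*}) = ω*−1 = 0.964928

ρ_SOR = 0.964928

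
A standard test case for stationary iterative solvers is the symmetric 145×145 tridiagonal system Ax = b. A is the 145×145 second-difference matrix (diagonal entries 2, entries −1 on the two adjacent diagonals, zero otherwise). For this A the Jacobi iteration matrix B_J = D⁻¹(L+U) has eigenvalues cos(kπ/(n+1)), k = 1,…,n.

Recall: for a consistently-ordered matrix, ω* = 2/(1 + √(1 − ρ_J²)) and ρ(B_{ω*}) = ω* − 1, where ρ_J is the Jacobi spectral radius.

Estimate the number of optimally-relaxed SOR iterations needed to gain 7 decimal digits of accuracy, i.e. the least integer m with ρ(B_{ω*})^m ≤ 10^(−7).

m = 375

ρ_J = max_k |cos(kπ/146)| = cos(π/146) = 0.9997685
root = sin(π/146) = 0.0215161  (since 1−cos² = sin²).
Young: ω* = 2/(1+√(1−ρ_J²)) = 2/(1+0.0215161) = 2/1.0215161 = 1.9578742.
ρ(B_{ω*}) = ω*−1 = 0.9578742
m ≥ 7·ln10 / (−ln 0.9578742) = 374.502; smallest integer m = 375.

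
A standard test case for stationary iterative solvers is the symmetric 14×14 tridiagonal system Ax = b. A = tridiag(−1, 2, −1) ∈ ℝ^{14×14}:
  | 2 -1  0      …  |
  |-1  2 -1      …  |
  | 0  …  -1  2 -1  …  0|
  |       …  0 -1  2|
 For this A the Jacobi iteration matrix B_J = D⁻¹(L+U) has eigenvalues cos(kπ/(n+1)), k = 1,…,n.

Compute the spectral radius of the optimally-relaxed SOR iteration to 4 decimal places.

spectrum of D⁻¹(L+U) = {cos(kπ/15) : 1≤k≤14}; ρ_J = cos(π/15) = 0.9781.
√(1−ρ_J²) simplifies to sin(π/15) = 0.20791.
ω* = 2 / (1 + 0.20791) = 2 / 1.20791 ≈ 1.6558.
ρ(B_{ω*}) = ω*−1 = 0.6558

ρ_SOR = 0.6558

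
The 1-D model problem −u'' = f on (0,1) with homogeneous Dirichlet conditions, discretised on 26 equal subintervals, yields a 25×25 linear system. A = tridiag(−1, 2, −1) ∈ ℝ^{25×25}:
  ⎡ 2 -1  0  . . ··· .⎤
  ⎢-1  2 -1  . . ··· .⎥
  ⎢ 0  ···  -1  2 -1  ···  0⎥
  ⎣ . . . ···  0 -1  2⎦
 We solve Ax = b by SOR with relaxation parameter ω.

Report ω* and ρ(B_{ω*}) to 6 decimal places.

½·tridiag(1,0,1) at n=25: λ_k = cos(kπ/26); max |λ| at k=1 ⇒ ρ_J = cos(π/26) ≈ 0.992709.
1 − cos²(π/26) = sin²(π/26) ⇒ √(1−ρ_J²) = sin(π/26) = 0.1205367.
So ω* = 2/1.1205367 = 1.784859 (Young).
ρ_SOR = ω* − 1 = 1.784859 − 1 = 0.784859.

ω* = 1.784859, ρ_SOR = 0.784859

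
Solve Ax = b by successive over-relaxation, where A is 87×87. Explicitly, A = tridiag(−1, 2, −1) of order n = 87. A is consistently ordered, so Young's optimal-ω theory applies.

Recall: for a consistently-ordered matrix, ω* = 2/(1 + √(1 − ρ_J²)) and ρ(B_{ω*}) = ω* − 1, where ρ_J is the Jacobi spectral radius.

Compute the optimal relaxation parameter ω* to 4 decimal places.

ω* = 1.9311

With n=87, ρ(Jacobi) = cos(π/88) = 0.9994.
1 − cos²(π/88) = sin²(π/88) ⇒ √(1−ρ_J²) = sin(π/88) = 0.03569.
ω* = 2/(1 + 0.03569) = 2/1.03569 = 1.9311.
ρ_SOR = ω* − 1 = 1.9311 − 1 = 0.9311.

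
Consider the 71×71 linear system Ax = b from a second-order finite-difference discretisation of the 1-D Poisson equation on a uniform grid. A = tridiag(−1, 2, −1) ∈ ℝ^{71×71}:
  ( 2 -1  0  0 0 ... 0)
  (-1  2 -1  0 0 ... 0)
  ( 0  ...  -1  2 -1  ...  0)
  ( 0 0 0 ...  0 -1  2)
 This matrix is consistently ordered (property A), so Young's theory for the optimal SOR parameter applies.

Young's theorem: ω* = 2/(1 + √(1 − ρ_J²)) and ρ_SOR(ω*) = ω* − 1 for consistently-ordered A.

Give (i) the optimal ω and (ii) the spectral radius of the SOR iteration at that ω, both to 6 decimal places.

ω* = 1.916407, ρ_SOR = 0.916407

With n=71, ρ(Jacobi) = cos(π/72) = 0.999048.
1 − cos²(π/72) = sin²(π/72) ⇒ √(1−ρ_J²) = sin(π/72) = 0.0436194.
[ω*] 2 ÷ (1 + 0.0436194) = 2 ÷ 1.0436194 = 1.916407.
Hence ρ(B_{ω*}) = 1.916407 − 1 = 0.916407.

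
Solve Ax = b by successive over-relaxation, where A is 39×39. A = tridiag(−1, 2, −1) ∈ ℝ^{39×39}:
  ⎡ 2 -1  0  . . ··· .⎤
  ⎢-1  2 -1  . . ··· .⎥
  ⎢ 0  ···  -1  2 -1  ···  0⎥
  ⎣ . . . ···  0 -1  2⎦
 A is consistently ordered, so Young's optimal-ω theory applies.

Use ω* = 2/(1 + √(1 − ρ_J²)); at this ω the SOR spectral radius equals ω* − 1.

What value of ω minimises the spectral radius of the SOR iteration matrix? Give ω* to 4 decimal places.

B_J for the 39×39 system has eigenvalues cos(kπ/40); ρ_J = cos(π/40) = 0.9969.
√(1 − cos²(π/40)) = sin(π/40) ≈ 0.07846.
Young: ω* = 2/(1+√(1−ρ_J²)) = 2/(1+0.07846) = 2/1.07846 = 1.8545.
ρ_SOR = ω* − 1 = 1.8545 − 1 = 0.8545.

ω* = 1.8545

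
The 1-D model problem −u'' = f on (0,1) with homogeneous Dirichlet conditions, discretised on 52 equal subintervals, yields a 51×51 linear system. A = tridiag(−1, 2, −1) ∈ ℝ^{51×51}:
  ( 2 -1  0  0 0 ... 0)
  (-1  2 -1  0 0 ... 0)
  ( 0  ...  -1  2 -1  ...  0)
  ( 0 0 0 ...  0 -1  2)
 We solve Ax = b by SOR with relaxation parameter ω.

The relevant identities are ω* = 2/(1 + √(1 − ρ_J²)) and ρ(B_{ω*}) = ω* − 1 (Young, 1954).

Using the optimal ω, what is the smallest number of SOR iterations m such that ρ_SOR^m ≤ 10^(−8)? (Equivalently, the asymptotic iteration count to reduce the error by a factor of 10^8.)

ρ_J = max_k |cos(kπ/52)| = cos(π/52) = 0.9981756
√(1−ρ_J²) = |sin(π/52)| = 0.0603785
ω* = 2/(1+0.0603785) = 1.8861190
ρ_SOR = ω* − 1 = 1.8861190 − 1 = 0.8861190.
m ≥ 8·ln10 / (−ln 0.8861190) = 152.358; smallest integer m = 153.

m = 153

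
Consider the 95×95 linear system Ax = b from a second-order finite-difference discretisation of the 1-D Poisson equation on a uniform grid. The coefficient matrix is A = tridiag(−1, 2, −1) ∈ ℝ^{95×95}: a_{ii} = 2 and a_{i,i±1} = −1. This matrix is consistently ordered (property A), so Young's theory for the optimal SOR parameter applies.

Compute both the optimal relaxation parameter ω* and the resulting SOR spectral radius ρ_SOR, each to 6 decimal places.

n=95: λ(B_J) = 1 − λ(A)/2 = cos(kπ/96); k=1 gives ρ_J = 0.999465.
√(1−ρ_J²) simplifies to sin(π/96) = 0.0327191.
Then 2/(1+√(1−ρ_J²)) = 2/(1+0.0327191); ω* = 2/1.0327191 = 1.936635.
Hence ρ(B_{ω*}) = 1.936635 − 1 = 0.936635.

ω* = 1.936635, ρ_SOR = 0.936635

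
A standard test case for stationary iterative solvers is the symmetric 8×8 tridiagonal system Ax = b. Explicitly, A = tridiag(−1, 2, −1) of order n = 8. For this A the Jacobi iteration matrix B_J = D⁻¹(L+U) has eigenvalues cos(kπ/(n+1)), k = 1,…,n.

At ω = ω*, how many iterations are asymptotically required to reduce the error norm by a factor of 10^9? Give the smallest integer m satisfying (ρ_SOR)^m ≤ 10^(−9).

n=8: λ(B_J) = 1 − λ(A)/2 = cos(kπ/9); k=1 gives ρ_J = 0.9396926.
√(1 − cos²(π/9)) = sin(π/9) ≈ 0.3420201.
ω* = 2/(1+0.3420201) = 1.4902906
ρ(B_{ω*}) = ω*−1 = 0.4902906
Need (0.4902906)^m ≤ 10^(−9): m ≥ 9·ln10/|ln 0.4902906| = 20.7233/0.712757 = 29.075 ⇒ m = 30.

m = 30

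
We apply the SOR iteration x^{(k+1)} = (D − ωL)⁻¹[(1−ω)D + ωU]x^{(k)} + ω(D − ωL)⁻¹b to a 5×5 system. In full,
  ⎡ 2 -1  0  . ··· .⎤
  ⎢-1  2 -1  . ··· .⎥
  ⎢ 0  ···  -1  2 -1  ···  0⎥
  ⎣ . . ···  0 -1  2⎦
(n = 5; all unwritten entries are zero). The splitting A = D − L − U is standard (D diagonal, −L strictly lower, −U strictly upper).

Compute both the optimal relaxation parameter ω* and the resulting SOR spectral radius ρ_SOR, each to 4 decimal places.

[ρ_J] n=5: ρ(B_J) = cos(π/(n+1)) = cos(π/6) = 0.8660.
√(1−ρ_J²) = |sin(π/6)| = 0.50000
Young: ω* = 2/(1+√(1−ρ_J²)) = 2/(1+0.50000) = 2/1.50000 = 1.3333.
and ρ(B_{ω*}) = 1.3333 − 1 = 0.3333.

ω* = 1.3333, ρ_SOR = 0.3333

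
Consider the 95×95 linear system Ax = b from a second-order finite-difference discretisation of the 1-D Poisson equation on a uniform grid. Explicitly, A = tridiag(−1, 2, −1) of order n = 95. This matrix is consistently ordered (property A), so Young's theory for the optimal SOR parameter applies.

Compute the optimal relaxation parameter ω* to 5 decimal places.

spectrum of D⁻¹(L+U) = {cos(kπ/96) : 1≤k≤95}; ρ_J = cos(π/96) = 0.99946.
√(1−ρ_J²) = |sin(π/96)| = 0.032719
ω* = 2 / (1 + 0.032719) = 2 / 1.032719 ≈ 1.93664.
At ω = 1.93664 every |λ(B_ω)| = ω−1, so ρ_SOR = 0.93664.

ω* = 1.93664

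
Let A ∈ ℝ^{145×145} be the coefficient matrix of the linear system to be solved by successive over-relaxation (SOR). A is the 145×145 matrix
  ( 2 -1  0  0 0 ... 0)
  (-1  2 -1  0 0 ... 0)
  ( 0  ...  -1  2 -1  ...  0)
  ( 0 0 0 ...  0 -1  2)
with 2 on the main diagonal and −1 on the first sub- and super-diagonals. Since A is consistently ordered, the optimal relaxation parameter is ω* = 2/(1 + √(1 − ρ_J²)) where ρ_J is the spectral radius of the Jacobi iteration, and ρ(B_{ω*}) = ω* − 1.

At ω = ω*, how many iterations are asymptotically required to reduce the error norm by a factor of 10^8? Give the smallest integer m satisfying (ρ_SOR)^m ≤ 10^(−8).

m = 429

ρ_J = max_k |cos(kπ/146)| = cos(π/146) = 0.9997685
√(1 − cos²(π/146)) = sin(π/146) ≈ 0.0215161.
ω* = 2/(1 + 0.0215161) = 2/1.0215161 = 1.9578742.
At ω = 1.9578742 every |λ(B_ω)| = ω−1, so ρ_SOR = 0.9578742.
ρ_SOR^m ≤ 10^(−8) ⇔ m ≥ 8·ln10/(−ln 0.9578742) = 18.4207/0.0430388 = 428.002; m = ⌈428.002⌉ = 429.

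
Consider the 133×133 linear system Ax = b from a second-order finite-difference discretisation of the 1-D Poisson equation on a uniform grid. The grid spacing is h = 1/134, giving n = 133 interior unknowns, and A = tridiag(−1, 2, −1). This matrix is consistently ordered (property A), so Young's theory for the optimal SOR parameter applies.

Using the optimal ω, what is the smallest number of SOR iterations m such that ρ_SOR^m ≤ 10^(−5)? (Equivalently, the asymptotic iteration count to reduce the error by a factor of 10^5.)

½·tridiag(1,0,1) at n=133: λ_k = cos(kπ/134); max |λ| at k=1 ⇒ ρ_J = cos(π/134) ≈ 0.9997252.
root = sin(π/134) = 0.0234426  (since 1−cos² = sin²).
ω* = 2 / (1 + 0.0234426) = 2 / 1.0234426 ≈ 1.9541887.
[ρ_SOR] ω* − 1 = 0.9541887.
Need (0.9541887)^m ≤ 10^(−5): m ≥ 5·ln10/|ln 0.9541887| = 11.5129/0.0468938 = 245.510 ⇒ m = 246.

m = 246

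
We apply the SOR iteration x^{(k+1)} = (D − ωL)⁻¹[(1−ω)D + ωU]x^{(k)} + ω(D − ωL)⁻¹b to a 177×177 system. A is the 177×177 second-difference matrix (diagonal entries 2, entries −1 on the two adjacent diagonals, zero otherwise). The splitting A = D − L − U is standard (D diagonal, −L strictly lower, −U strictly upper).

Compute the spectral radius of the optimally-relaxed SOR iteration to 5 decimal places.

ρ_SOR = 0.96532

spectrum of D⁻¹(L+U) = {cos(kπ/178) : 1≤k≤177}; ρ_J = cos(π/178) = 0.99984.
√(1 − cos²(π/178)) = sin(π/178) ≈ 0.017648.
ω* = 2/(1 + 0.017648) = 2/1.017648 = 1.96532.
[ρ_SOR] ω* − 1 = 0.96532.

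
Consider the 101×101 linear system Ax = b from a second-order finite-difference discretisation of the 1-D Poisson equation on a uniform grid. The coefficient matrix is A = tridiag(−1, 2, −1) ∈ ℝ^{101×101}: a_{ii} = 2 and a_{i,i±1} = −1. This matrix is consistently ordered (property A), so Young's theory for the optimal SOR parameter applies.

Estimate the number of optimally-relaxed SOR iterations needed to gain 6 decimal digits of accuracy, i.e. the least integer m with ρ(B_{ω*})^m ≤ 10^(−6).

n=101: λ(B_J) = 1 − λ(A)/2 = cos(kπ/102); k=1 gives ρ_J = 0.9995257.
√(1 − cos²(π/102)) = sin(π/102) ≈ 0.0307951.
Then 2/(1+√(1−ρ_J²)) = 2/(1+0.0307951); ω* = 2/1.0307951 = 1.9402498.
[ρ_SOR] ω* − 1 = 0.9402498.
Need (0.9402498)^m ≤ 10^(−6): m ≥ 6·ln10/|ln 0.9402498| = 13.8155/0.0616097 = 224.242 ⇒ m = 225.

m = 225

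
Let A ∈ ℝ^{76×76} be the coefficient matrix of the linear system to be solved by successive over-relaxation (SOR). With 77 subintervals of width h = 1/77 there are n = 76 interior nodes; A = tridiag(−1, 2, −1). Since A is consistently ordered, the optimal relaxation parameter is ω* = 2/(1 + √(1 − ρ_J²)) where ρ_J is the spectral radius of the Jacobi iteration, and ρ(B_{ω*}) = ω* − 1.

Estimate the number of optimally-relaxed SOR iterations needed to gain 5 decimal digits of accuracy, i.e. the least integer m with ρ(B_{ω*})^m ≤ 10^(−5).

ρ_J = max_k |cos(kπ/77)| = cos(π/77) = 0.9991678
1 − cos²(π/77) = sin²(π/77) ⇒ √(1−ρ_J²) = sin(π/77) = 0.0407886.
So ω* = 2/1.0407886 = 1.9216198 (Young).
ρ(B_{ω*}) = ω*−1 = 0.9216198
ρ_SOR^m ≤ 10^(−5) ⇔ m ≥ 5·ln10/(−ln 0.9216198) = 11.5129/0.0816225 = 141.051; m = ⌈141.051⌉ = 142.

m = 142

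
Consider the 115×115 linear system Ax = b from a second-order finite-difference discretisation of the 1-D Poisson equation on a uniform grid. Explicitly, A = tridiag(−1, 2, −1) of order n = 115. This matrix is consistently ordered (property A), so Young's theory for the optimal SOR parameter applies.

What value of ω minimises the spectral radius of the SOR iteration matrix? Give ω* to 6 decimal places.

ω* = 1.947269

½·tridiag(1,0,1) at n=115: λ_k = cos(kπ/116); max |λ| at k=1 ⇒ ρ_J = cos(π/116) ≈ 0.999633.
1 − cos²(π/116) = sin²(π/116) ⇒ √(1−ρ_J²) = sin(π/116) = 0.0270794.
Young: ω* = 2/(1+√(1−ρ_J²)) = 2/(1+0.0270794) = 2/1.0270794 = 1.947269.
and ρ(B_{ω*}) = 1.947269 − 1 = 0.947269.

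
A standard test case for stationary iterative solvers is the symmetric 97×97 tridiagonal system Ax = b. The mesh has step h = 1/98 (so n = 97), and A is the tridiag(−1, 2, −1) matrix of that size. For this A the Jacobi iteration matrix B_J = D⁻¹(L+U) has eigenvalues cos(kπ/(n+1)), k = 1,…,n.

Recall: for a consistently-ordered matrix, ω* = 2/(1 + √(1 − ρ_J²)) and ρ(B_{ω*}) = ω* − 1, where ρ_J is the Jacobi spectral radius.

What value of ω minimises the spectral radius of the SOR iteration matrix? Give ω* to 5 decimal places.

ω* = 1.93789

[ρ_J] n=97: ρ(B_J) = cos(π/(n+1)) = cos(π/98) = 0.99949.
√(1−ρ_J²) simplifies to sin(π/98) = 0.032052.
ω* = 2 / (1 + 0.032052) = 2 / 1.032052 ≈ 1.93789.
ρ_SOR = ω* − 1 = 1.93789 − 1 = 0.93789.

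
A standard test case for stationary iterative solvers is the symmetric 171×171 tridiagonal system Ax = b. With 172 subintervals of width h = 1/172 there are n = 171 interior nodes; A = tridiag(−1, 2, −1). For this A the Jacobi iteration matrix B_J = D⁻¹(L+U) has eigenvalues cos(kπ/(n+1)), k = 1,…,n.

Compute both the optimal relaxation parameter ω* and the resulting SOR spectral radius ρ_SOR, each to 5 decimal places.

ω* = 1.96413, ρ_SOR = 0.96413

ρ_J = max_k |cos(kπ/172)| = cos(π/172) = 0.99983
1 − cos²(π/172) = sin²(π/172) ⇒ √(1−ρ_J²) = sin(π/172) = 0.018264.
Then 2/(1+√(1−ρ_J²)) = 2/(1+0.018264); ω* = 2/1.018264 = 1.96413.
At ω = 1.96413 every |λ(B_ω)| = ω−1, so ρ_SOR = 0.96413.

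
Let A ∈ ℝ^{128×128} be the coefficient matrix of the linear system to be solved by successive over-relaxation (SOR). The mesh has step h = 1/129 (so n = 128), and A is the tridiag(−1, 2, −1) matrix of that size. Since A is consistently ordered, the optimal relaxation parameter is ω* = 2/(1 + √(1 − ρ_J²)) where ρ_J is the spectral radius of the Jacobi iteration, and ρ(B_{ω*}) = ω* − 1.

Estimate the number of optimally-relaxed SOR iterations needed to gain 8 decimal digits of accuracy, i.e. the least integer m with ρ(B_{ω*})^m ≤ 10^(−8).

n=128: λ(B_J) = 1 − λ(A)/2 = cos(kπ/129); k=1 gives ρ_J = 0.9997035.
root = sin(π/129) = 0.0243510  (since 1−cos² = sin²).
ω* = 2/(1+0.0243510) = 1.9524558
Hence ρ(B_{ω*}) = 1.9524558 − 1 = 0.9524558.
m ≥ 8·ln10 / (−ln 0.9524558) = 378.158; smallest integer m = 379.

m = 379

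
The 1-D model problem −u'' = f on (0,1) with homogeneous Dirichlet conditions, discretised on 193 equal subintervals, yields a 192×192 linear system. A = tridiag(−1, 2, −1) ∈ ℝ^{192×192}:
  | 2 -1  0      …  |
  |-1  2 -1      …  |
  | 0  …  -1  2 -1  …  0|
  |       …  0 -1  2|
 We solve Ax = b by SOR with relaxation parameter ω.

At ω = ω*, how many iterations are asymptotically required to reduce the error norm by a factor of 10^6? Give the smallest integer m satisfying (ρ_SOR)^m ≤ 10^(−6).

m = 425

n=192: λ(B_J) = 1 − λ(A)/2 = cos(kπ/193); k=1 gives ρ_J = 0.9998675.
√(1−ρ_J²) simplifies to sin(π/193) = 0.0162770.
[ω*] 2 ÷ (1 + 0.0162770) = 2 ÷ 1.0162770 = 1.9679674.
Hence ρ(B_{ω*}) = 1.9679674 − 1 = 0.9679674.
For 6 digits: m = 6·ln10 / (−ln 0.9679674) = 13.8155/0.0325569 = 424.349; round up → m = 425.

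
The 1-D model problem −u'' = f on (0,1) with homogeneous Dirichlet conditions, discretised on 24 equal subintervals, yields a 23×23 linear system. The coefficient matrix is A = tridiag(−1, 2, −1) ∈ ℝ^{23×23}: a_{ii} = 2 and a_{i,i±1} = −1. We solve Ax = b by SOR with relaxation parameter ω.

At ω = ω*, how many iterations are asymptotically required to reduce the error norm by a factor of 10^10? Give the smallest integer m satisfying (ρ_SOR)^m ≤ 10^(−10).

m = 88

n=23: λ(B_J) = 1 − λ(A)/2 = cos(kπ/24); k=1 gives ρ_J = 0.9914449.
√(1−ρ_J²) simplifies to sin(π/24) = 0.1305262.
So ω* = 2/1.1305262 = 1.7690877 (Young).
[ρ_SOR] ω* − 1 = 0.7690877.
(0.7690877)^m ≤ 10^{−10}  ⇒  m·ln(0.7690877) ≤ −10·ln10  ⇒  m ≥ 87.701  ⇒  m = 88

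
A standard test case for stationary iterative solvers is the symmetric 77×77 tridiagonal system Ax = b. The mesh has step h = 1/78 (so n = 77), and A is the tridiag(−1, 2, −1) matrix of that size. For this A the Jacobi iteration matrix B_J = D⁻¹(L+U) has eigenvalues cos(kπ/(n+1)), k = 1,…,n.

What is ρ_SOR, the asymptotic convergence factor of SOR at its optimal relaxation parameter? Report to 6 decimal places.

B_J for the 77×77 system has eigenvalues cos(kπ/78); ρ_J = cos(π/78) = 0.999189.
√(1−ρ_J²) simplifies to sin(π/78) = 0.0402659.
ω* = 2 / (1 + 0.0402659) = 2 / 1.0402659 ≈ 1.922585.
At ω = 1.922585 every |λ(B_ω)| = ω−1, so ρ_SOR = 0.922585.

ρ_SOR = 0.922585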